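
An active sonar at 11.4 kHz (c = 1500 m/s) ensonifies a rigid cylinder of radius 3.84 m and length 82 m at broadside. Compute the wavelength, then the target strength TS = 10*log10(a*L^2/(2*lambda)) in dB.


Step 1: lambda = c/f = 1500/11400 = 0.13158 m
Step 2: TS = 10*log10(a*L^2/(2*lambda)) = 10*log10(3.84*82^2/(2*0.13158)) = 49.92

49.92 dB


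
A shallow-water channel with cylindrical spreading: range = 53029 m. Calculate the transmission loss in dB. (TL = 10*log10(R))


TL = 10*log10(53029) = 47.25

47.25 dB


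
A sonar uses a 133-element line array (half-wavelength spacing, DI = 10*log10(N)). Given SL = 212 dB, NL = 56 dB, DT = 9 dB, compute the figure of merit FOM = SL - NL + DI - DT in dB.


Step 1: DI = 10*log10(133) = 21.24 dB
Step 2: FOM = SL - NL + DI - DT = 212 - 56 + 21.24 - 9 = 168.24

168.24 dB


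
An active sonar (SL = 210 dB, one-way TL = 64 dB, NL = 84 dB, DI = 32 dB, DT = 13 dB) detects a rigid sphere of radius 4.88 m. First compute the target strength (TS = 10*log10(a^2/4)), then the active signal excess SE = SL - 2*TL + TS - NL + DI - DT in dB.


Step 1: TS = 10*log10(4.88^2/4) = 7.75 dB
Step 2: SE = SL - 2*TL + TS - NL + DI - DT = 210 - 2*64 + (7.75) - 84 + 32 - 13 = 24.75

24.75 dB


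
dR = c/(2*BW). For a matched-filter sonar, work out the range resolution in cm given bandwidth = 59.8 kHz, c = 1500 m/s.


dR = c/(2*BW) = 1500 / (2 * 59.8e3) = 0.0125 m = 1.25 cm

1.25 cm


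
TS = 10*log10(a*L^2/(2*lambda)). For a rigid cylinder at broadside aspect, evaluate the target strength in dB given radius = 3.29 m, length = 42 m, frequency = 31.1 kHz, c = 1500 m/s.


lambda = 1500/31100 = 0.04823 m
TS = 10*log10(3.29*42^2/(2*0.04823)) = 47.79

47.79 dB


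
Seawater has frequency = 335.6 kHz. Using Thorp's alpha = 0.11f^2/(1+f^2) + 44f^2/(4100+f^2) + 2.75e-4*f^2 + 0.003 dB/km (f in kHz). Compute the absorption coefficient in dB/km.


73.54 dB/km


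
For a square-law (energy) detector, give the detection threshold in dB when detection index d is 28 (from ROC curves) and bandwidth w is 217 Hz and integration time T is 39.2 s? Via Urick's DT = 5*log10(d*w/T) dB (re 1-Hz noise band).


DT = 5*log10(d*w/T) = 5*log10(28 * 217 / 39.2) = 5*log10(155.0) = 10.95

10.95 dB


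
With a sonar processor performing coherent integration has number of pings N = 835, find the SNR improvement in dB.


Gain = 10*log10(835) = 29.22

29.22 dB


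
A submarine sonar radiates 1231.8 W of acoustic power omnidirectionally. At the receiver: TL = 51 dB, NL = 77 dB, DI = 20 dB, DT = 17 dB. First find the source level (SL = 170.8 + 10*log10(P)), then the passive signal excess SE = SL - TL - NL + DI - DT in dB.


Step 1: SL = 170.8 + 10*log10(1231.8) = 201.71 dB
Step 2: SE = SL - TL - NL + DI - DT = 201.71 - 51 - 77 + 20 - 17 = 76.71

76.71 dB


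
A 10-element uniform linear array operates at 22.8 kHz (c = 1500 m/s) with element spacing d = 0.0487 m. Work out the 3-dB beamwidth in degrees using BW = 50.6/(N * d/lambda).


Step 1: lambda = 1500/22800 = 0.06579 m
Step 2: d/lambda = 0.0487/0.06579 = 0.7402
Step 3: BW = 50.6/(N * d/lambda) = 50.6/(10 * 0.7402) = 6.84

6.84 deg


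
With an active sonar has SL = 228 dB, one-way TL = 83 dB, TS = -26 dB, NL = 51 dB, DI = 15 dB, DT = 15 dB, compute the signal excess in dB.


SE = SL - 2*TL + TS - NL + DI - DT = 228 - 2*83 + (-26) - 51 + 15 - 15 = -15

-15 dB


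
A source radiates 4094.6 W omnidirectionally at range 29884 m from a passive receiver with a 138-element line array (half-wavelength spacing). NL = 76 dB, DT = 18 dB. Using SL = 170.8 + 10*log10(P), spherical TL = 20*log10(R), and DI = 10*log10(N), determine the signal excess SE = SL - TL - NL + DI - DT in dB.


44.81 dB


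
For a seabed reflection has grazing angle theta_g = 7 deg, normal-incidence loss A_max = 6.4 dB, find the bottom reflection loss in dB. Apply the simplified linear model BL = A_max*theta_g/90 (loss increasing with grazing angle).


0.5 dB


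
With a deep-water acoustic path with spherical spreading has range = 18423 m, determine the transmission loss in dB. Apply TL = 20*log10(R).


TL = 20*log10(18423) = 85.31

85.31 dB


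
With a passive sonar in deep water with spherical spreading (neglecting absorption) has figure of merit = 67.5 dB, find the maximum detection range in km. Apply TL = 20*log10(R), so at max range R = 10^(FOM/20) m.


At max range FOM = TL, so 20*log10(R) = 67.5
R = 10^(67.5/20) = 2371.37 m = 2.37 km

2.37 km


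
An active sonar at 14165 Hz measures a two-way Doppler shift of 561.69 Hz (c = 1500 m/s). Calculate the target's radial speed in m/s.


29.74 m/s


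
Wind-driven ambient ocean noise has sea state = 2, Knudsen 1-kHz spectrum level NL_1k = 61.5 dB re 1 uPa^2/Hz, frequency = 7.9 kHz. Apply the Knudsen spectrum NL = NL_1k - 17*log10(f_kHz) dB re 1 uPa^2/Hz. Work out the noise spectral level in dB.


46.24 dB


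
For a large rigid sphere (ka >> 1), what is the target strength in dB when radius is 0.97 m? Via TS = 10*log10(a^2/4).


TS = 10*log10(0.97^2 / 4) = 10*log10(0.235225) = -6.29

-6.29 dB


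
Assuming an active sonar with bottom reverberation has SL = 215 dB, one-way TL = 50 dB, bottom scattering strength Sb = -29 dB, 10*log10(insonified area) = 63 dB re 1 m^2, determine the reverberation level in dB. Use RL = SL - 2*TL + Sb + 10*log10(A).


149 dB


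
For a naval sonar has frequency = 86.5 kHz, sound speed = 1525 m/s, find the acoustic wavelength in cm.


1.76 cm


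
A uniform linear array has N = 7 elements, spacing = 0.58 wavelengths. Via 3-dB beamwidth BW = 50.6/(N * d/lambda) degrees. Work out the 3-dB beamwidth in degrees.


BW = 50.6 / (7 * 0.58) = 50.6 / 4.06 = 12.46

12.46 deg


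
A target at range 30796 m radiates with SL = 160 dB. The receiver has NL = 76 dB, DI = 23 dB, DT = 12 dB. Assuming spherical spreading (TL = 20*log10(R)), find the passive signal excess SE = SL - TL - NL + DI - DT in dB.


Step 1: TL = 20*log10(30796) = 89.77 dB
Step 2: SE = 160 - 89.77 - 76 + 23 - 12 = 5.23

5.23 dB


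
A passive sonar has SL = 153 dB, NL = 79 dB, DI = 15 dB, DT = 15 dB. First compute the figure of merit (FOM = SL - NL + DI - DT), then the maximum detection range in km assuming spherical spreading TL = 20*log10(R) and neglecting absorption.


Step 1: FOM = SL - NL + DI - DT = 153 - 79 + 15 - 15 = 74 dB
Step 2: at max range FOM = TL = 20*log10(R), so R = 10^(74/20) = 5011.87 m = 5.01 km

5.01 km


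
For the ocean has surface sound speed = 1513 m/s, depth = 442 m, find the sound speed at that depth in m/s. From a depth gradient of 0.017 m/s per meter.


c = 1513 + 0.017 * 442 = 1520.514

1520.514 m/s


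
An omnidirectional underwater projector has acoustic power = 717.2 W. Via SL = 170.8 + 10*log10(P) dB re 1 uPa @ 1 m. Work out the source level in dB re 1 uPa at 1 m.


SL = 170.8 + 10*log10(717.2) = 170.8 + 28.56 = 199.36

199.36 dB


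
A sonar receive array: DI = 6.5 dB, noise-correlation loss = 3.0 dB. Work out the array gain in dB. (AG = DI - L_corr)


AG = DI - L_corr = 6.5 - 3.0 = 3.5

3.5 dB


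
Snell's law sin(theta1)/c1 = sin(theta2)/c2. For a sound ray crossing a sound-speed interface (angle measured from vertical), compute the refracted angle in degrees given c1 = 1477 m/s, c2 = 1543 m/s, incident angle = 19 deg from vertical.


19.88 deg


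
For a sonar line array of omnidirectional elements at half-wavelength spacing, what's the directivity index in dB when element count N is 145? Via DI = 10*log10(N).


DI = 10*log10(145) = 21.61

21.61 dB


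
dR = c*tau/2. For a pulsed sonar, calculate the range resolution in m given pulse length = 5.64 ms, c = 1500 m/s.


dR = c*tau/2 = 1500 * 5.64e-3 / 2 = 4.23

4.23 m


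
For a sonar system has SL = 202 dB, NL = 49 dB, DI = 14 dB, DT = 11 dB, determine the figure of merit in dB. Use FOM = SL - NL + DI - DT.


156 dB


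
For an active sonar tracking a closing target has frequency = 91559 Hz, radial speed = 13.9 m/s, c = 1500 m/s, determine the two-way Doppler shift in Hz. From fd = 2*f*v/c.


fd = 2*f*v/c = 2 * 91559 * 13.9 / 1500 = 1696.89

1696.89 Hz


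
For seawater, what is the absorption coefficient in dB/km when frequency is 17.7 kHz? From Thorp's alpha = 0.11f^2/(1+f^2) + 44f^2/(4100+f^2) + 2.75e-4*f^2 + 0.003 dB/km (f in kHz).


f^2 = 313.29
alpha = 0.11*313.29/(1+313.29) + 44*313.29/(4100+313.29) + 2.75e-4*313.29 + 0.003 = 3.322

3.322 dB/km


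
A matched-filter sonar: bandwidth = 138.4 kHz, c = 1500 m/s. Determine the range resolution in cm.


dR = c/(2*BW) = 1500 / (2 * 138.4e3) = 0.0054 m = 0.54 cm

0.54 cm


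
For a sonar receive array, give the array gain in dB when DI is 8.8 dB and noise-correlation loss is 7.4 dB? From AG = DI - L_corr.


AG = DI - L_corr = 8.8 - 7.4 = 1.4

1.4 dB


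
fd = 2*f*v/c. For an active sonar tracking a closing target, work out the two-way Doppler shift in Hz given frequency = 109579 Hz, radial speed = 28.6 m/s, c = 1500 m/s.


fd = 2*f*v/c = 2 * 109579 * 28.6 / 1500 = 4178.61

4178.61 Hz


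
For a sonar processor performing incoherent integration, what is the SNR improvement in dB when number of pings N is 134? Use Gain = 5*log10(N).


Gain = 5*log10(134) = 10.64

10.64 dB


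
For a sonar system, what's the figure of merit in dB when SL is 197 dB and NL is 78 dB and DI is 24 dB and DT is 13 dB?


FOM = SL - NL + DI - DT = 197 - 78 + 24 - 13 = 130

130 dB


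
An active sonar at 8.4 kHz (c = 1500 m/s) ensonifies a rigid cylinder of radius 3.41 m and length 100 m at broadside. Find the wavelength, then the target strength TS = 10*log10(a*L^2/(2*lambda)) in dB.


Step 1: lambda = c/f = 1500/8400 = 0.17857 m
Step 2: TS = 10*log10(a*L^2/(2*lambda)) = 10*log10(3.41*100^2/(2*0.17857)) = 49.8

49.8 dB


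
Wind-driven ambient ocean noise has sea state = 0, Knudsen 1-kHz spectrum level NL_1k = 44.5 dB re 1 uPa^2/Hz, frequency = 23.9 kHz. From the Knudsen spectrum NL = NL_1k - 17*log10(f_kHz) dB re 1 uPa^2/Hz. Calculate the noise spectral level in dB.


NL = NL_1k - 17*log10(f_kHz) = 44.5 - 17*log10(23.9) = 44.5 - (23.43) = 21.07

21.07 dB


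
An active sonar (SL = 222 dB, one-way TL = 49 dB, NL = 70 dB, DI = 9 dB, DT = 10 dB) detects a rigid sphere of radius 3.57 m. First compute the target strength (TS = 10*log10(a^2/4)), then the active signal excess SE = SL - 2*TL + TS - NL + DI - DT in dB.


Step 1: TS = 10*log10(3.57^2/4) = 5.03 dB
Step 2: SE = SL - 2*TL + TS - NL + DI - DT = 222 - 2*49 + (5.03) - 70 + 9 - 10 = 58.03

58.03 dB


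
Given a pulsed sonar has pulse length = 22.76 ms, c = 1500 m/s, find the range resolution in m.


17.07 m


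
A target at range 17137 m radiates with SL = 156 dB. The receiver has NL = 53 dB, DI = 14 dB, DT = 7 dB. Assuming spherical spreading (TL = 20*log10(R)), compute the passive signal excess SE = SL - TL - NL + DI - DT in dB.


Step 1: TL = 20*log10(17137) = 84.68 dB
Step 2: SE = 156 - 84.68 - 53 + 14 - 7 = 25.32

25.32 dB


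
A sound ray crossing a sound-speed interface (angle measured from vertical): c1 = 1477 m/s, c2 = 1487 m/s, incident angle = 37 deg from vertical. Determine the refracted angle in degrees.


sin(theta2) = (c2/c1)*sin(theta1) = (1487/1477)*sin(37 deg) = 0.60589
theta2 = arcsin(0.60589) = 37.29

37.29 deg


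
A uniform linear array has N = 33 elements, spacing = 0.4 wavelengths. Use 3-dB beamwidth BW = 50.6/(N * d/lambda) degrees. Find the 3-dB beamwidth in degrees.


3.83 deg


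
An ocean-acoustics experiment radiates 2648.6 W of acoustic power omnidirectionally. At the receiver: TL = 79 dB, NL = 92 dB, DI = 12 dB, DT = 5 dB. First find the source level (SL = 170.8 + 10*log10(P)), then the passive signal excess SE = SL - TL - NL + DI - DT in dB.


Step 1: SL = 170.8 + 10*log10(2648.6) = 205.03 dB
Step 2: SE = SL - TL - NL + DI - DT = 205.03 - 79 - 92 + 12 - 5 = 41.03

41.03 dB


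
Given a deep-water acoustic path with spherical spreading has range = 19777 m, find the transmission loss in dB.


TL = 20*log10(19777) = 85.92

85.92 dB


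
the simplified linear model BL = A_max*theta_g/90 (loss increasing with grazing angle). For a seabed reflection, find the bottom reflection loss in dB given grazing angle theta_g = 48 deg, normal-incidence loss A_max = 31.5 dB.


BL = A_max * theta_g / 90 = 31.5 * 48 / 90 = 16.8

16.8 dB


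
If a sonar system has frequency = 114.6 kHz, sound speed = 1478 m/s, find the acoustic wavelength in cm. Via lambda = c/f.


lambda = c/f = 1478 / 114600 = 0.0129 m = 1.29 cm

1.29 cm


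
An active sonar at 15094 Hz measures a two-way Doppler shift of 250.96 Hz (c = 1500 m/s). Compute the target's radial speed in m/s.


From fd = 2*f*v/c, v = c*fd/(2*f) = 1500 * 250.96 / (2*15094) = 12.47

12.47 m/s


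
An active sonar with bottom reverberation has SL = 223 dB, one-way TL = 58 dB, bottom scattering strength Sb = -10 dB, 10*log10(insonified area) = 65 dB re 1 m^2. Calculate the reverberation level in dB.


162 dB


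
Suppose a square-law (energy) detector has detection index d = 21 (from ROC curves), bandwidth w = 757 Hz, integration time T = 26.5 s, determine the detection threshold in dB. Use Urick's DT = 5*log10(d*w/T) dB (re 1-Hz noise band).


DT = 5*log10(d*w/T) = 5*log10(21 * 757 / 26.5) = 5*log10(599.89) = 13.89

13.89 dB


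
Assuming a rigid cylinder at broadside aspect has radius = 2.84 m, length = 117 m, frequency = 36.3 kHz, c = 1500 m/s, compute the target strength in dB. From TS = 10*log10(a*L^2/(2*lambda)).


lambda = 1500/36300 = 0.04132 m
TS = 10*log10(2.84*117^2/(2*0.04132)) = 56.72

56.72 dB


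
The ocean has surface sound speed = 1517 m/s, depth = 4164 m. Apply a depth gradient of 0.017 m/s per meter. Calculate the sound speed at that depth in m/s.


c = 1517 + 0.017 * 4164 = 1587.788

1587.788 m/s


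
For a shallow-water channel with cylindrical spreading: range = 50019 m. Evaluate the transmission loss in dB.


TL = 10*log10(50019) = 46.99

46.99 dB


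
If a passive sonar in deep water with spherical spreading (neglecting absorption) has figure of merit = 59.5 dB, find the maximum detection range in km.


At max range FOM = TL, so 20*log10(R) = 59.5
R = 10^(59.5/20) = 944.06 m = 0.94 km

0.94 km


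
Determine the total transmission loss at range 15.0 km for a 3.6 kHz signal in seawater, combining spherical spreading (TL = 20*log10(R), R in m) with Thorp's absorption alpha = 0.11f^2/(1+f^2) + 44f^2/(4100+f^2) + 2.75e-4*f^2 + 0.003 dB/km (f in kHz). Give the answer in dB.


Step 1 (Thorp): alpha = 0.11*12.96/(1+12.96) + 44*12.96/(4100+12.96) + 2.75e-4*12.96 + 0.003 = 0.2473 dB/km
Step 2: TL_spread = 20*log10(15000) = 83.52 dB
Step 3: TL_abs = alpha*R = 0.2473 * 15.0 = 3.71 dB
Step 4: TL_total = 83.52 + 3.71 = 87.23

87.23 dB


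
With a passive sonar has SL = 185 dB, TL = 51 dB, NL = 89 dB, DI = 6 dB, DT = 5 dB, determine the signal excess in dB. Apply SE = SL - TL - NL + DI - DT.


SE = SL - TL - NL + DI - DT = 185 - 51 - 89 + 6 - 5 = 46

46 dB


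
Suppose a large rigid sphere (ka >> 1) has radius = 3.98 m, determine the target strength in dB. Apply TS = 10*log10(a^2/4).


TS = 10*log10(3.98^2 / 4) = 10*log10(3.9601) = 5.98

5.98 dB


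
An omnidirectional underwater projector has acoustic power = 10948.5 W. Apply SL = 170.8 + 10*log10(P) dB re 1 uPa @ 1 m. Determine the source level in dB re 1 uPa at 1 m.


SL = 170.8 + 10*log10(10948.5) = 170.8 + 40.39 = 211.19

211.19 dB


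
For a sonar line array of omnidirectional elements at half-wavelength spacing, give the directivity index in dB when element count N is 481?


DI = 10*log10(481) = 26.82

26.82 dB


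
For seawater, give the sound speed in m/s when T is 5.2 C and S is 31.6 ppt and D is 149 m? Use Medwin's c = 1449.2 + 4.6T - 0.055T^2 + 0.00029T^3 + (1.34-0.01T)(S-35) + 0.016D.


c = 1449.2 + 4.6*5.2 - 0.055*5.2^2 + 0.00029*5.2^3 + (1.34 - 0.01*5.2)*(31.6 - 35) + 0.016*149 = 1469.68

1469.68 m/s


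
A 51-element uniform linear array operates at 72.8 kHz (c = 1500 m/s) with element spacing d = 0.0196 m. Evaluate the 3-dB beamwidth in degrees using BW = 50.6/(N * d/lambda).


Step 1: lambda = 1500/72800 = 0.0206 m
Step 2: d/lambda = 0.0196/0.0206 = 0.9515
Step 3: BW = 50.6/(N * d/lambda) = 50.6/(51 * 0.9515) = 1.04

1.04 deg


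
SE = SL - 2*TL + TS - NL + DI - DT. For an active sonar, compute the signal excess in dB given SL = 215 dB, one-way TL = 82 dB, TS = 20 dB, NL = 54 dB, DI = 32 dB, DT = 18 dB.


SE = SL - 2*TL + TS - NL + DI - DT = 215 - 2*82 + (20) - 54 + 32 - 18 = 31

31 dB


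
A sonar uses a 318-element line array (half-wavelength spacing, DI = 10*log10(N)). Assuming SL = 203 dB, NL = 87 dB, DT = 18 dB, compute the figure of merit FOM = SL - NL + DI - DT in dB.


Step 1: DI = 10*log10(318) = 25.02 dB
Step 2: FOM = SL - NL + DI - DT = 203 - 87 + 25.02 - 18 = 123.02

123.02 dB


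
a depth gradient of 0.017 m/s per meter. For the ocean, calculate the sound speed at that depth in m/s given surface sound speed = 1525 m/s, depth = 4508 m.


c = 1525 + 0.017 * 4508 = 1601.636

1601.636 m/s


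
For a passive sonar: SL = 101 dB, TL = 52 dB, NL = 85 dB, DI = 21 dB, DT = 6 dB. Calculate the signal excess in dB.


SE = SL - TL - NL + DI - DT = 101 - 52 - 85 + 21 - 6 = -21

-21 dB


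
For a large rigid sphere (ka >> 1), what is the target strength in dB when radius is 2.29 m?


TS = 10*log10(2.29^2 / 4) = 10*log10(1.311025) = 1.18

1.18 dB


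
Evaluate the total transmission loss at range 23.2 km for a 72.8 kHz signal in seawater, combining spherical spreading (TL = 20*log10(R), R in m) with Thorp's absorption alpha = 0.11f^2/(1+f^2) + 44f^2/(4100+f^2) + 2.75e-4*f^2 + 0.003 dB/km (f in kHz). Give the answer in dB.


699.29 dB


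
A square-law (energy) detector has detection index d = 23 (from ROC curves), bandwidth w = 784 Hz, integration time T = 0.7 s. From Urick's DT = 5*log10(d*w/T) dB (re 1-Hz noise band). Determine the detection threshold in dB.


DT = 5*log10(d*w/T) = 5*log10(23 * 784 / 0.7) = 5*log10(25760.0) = 22.05

22.05 dB


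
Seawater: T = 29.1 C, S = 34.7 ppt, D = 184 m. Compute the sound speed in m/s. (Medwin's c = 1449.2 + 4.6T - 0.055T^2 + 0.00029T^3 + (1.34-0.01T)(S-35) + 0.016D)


c = 1449.2 + 4.6*29.1 - 0.055*29.1^2 + 0.00029*29.1^3 + (1.34 - 0.01*29.1)*(34.7 - 35) + 0.016*184 = 1546.26

1546.26 m/s


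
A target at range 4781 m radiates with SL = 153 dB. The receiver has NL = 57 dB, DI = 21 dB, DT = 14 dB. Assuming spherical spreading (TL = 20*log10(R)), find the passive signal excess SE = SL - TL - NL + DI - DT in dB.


29.41 dB


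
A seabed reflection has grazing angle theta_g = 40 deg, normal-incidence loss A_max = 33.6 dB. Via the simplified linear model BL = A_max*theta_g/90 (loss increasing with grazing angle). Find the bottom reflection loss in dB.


BL = A_max * theta_g / 90 = 33.6 * 40 / 90 = 14.93

14.93 dB


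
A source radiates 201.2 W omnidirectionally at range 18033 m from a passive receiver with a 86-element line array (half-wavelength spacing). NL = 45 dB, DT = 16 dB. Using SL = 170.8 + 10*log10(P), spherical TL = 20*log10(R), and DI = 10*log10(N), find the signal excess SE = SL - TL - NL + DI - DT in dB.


Step 1: SL = 170.8 + 10*log10(201.2) = 193.84 dB
Step 2: TL = 20*log10(18033) = 85.12 dB
Step 3: DI = 10*log10(86) = 19.34 dB
Step 4: SE = SL - TL - NL + DI - DT = 193.84 - 85.12 - 45 + 19.34 - 16 = 67.06

67.06 dB


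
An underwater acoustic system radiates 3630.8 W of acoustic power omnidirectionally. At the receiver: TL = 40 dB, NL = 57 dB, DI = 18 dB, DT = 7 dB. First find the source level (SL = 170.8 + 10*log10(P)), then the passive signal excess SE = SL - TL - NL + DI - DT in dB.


Step 1: SL = 170.8 + 10*log10(3630.8) = 206.4 dB
Step 2: SE = SL - TL - NL + DI - DT = 206.4 - 40 - 57 + 18 - 7 = 120.4

120.4 dB


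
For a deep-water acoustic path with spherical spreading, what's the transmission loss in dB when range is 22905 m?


87.2 dB


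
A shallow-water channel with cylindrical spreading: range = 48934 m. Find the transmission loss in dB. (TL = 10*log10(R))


TL = 10*log10(48934) = 46.9

46.9 dB


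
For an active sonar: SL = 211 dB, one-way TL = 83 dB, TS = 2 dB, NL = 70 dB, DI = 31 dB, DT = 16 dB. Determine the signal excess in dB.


-8 dB


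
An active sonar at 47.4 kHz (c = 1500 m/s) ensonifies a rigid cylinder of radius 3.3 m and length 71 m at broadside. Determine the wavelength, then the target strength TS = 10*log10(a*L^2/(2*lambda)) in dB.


Step 1: lambda = c/f = 1500/47400 = 0.03165 m
Step 2: TS = 10*log10(a*L^2/(2*lambda)) = 10*log10(3.3*71^2/(2*0.03165)) = 54.2

54.2 dB


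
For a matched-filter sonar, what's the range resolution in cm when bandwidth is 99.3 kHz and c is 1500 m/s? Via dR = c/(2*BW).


dR = c/(2*BW) = 1500 / (2 * 99.3e3) = 0.0076 m = 0.76 cm

0.76 cm


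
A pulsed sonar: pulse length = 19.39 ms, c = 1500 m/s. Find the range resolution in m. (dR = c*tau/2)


dR = c*tau/2 = 1500 * 19.39e-3 / 2 = 14.5425

14.5425 m


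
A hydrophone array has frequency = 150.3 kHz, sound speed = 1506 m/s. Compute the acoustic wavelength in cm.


1.0 cm


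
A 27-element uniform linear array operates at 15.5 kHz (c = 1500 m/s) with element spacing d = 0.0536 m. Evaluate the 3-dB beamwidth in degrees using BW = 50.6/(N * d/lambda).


3.38 deg


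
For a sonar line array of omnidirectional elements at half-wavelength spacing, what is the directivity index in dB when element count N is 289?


DI = 10*log10(289) = 24.61

24.61 dB


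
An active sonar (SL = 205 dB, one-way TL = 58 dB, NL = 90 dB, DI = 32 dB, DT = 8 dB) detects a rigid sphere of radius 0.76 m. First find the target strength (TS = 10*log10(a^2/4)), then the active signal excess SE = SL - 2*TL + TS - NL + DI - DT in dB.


Step 1: TS = 10*log10(0.76^2/4) = -8.4 dB
Step 2: SE = SL - 2*TL + TS - NL + DI - DT = 205 - 2*58 + (-8.4) - 90 + 32 - 8 = 14.6

14.6 dB


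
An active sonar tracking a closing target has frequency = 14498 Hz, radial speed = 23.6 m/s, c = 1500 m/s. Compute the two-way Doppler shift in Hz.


fd = 2*f*v/c = 2 * 14498 * 23.6 / 1500 = 456.2

456.2 Hz


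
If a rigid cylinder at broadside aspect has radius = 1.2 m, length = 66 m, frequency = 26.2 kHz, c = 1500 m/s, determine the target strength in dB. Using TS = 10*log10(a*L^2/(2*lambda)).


lambda = 1500/26200 = 0.05725 m
TS = 10*log10(1.2*66^2/(2*0.05725)) = 46.59

46.59 dB


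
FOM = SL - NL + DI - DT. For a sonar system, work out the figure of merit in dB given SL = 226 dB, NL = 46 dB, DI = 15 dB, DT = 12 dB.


FOM = SL - NL + DI - DT = 226 - 46 + 15 - 12 = 183

183 dB


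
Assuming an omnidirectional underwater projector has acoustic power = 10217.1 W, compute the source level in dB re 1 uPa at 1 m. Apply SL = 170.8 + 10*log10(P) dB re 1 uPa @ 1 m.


210.89 dB


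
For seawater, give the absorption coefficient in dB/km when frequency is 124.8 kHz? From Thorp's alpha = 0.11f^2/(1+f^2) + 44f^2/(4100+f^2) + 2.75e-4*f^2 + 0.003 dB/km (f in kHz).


f^2 = 15575.04
alpha = 0.11*15575.04/(1+15575.04) + 44*15575.04/(4100+15575.04) + 2.75e-4*15575.04 + 0.003 = 39.227

39.227 dB/km


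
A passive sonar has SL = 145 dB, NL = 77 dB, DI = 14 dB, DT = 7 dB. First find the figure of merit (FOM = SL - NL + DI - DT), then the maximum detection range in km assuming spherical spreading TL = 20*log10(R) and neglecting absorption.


Step 1: FOM = SL - NL + DI - DT = 145 - 77 + 14 - 7 = 75 dB
Step 2: at max range FOM = TL = 20*log10(R), so R = 10^(75/20) = 5623.41 m = 5.62 km

5.62 km


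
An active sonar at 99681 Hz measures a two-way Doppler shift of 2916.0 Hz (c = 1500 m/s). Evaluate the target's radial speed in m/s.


From fd = 2*f*v/c, v = c*fd/(2*f) = 1500 * 2916.0 / (2*99681) = 21.94

21.94 m/s


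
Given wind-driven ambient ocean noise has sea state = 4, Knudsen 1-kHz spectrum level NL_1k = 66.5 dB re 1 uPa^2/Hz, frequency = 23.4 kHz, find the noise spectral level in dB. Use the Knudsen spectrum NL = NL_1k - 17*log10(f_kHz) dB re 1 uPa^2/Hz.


43.22 dB


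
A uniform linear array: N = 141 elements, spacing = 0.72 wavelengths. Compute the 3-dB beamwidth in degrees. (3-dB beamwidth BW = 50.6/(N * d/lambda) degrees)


0.5 deg


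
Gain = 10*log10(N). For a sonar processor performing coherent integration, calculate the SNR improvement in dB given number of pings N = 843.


29.26 dB


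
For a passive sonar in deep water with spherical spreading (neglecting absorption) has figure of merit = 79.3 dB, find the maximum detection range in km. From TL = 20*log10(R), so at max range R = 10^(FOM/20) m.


At max range FOM = TL, so 20*log10(R) = 79.3
R = 10^(79.3/20) = 9225.71 m = 9.23 km

9.23 km


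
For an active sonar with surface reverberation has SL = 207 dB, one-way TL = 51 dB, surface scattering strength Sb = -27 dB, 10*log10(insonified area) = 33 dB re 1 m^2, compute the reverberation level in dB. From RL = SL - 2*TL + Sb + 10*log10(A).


RL = SL - 2*TL + Sb + 10*log10(A) = 207 - 2*51 + (-27) + 33 = 111

111 dB


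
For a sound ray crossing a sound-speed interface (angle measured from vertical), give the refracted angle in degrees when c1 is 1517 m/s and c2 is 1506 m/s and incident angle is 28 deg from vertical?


sin(theta2) = (c2/c1)*sin(theta1) = (1506/1517)*sin(28 deg) = 0.46607
theta2 = arcsin(0.46607) = 27.78

27.78 deg


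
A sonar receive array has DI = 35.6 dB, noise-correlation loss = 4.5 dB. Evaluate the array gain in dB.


AG = DI - L_corr = 35.6 - 4.5 = 31.1

31.1 dB


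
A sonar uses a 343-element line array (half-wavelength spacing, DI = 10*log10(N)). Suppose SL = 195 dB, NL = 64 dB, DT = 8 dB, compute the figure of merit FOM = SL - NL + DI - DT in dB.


Step 1: DI = 10*log10(343) = 25.35 dB
Step 2: FOM = SL - NL + DI - DT = 195 - 64 + 25.35 - 8 = 148.35

148.35 dB


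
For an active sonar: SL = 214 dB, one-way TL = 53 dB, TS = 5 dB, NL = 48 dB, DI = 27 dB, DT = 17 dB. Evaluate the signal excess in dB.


SE = SL - 2*TL + TS - NL + DI - DT = 214 - 2*53 + (5) - 48 + 27 - 17 = 75

75 dB


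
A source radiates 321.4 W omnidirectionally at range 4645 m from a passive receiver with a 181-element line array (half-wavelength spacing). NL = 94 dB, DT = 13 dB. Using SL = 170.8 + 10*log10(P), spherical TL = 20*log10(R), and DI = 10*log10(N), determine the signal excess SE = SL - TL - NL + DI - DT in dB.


38.11 dB


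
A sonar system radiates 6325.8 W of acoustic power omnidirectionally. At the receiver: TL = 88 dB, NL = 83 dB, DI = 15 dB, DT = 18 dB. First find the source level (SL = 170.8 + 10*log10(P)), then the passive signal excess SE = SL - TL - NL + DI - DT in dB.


Step 1: SL = 170.8 + 10*log10(6325.8) = 208.81 dB
Step 2: SE = SL - TL - NL + DI - DT = 208.81 - 88 - 83 + 15 - 18 = 34.81

34.81 dB


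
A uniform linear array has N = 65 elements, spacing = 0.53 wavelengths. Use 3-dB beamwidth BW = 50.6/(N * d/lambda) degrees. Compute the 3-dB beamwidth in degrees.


BW = 50.6 / (65 * 0.53) = 50.6 / 34.45 = 1.47

1.47 deg


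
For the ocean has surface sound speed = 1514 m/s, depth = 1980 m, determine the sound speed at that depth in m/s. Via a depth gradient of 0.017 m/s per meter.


c = 1514 + 0.017 * 1980 = 1547.66

1547.66 m/s


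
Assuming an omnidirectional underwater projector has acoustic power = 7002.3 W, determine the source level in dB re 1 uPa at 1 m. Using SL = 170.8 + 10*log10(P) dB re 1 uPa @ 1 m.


SL = 170.8 + 10*log10(7002.3) = 170.8 + 38.45 = 209.25

209.25 dB


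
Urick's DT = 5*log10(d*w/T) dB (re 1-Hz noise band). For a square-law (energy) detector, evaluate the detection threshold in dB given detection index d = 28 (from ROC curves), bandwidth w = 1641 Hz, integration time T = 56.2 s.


DT = 5*log10(d*w/T) = 5*log10(28 * 1641 / 56.2) = 5*log10(817.58) = 14.56

14.56 dB


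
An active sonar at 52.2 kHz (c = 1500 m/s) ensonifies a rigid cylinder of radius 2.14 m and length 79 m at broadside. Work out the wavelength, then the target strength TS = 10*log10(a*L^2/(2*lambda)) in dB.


Step 1: lambda = c/f = 1500/52200 = 0.02874 m
Step 2: TS = 10*log10(a*L^2/(2*lambda)) = 10*log10(2.14*79^2/(2*0.02874)) = 53.66

53.66 dB


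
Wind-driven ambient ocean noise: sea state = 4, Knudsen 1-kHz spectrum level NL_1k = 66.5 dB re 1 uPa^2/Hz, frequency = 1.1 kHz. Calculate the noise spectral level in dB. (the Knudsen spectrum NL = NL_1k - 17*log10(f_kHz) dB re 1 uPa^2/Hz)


NL = NL_1k - 17*log10(f_kHz) = 66.5 - 17*log10(1.1) = 66.5 - (0.7) = 65.8

65.8 dB


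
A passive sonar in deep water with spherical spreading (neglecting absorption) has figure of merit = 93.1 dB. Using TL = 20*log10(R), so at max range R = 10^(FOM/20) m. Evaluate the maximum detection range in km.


At max range FOM = TL, so 20*log10(R) = 93.1
R = 10^(93.1/20) = 45185.59 m = 45.19 km

45.19 km


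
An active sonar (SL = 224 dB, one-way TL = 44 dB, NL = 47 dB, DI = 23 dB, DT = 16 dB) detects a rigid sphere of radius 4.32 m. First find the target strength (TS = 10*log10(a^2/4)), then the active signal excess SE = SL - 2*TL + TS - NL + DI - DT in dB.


Step 1: TS = 10*log10(4.32^2/4) = 6.69 dB
Step 2: SE = SL - 2*TL + TS - NL + DI - DT = 224 - 2*44 + (6.69) - 47 + 23 - 16 = 102.69

102.69 dB


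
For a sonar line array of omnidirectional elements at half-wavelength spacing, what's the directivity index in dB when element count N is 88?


19.44 dB


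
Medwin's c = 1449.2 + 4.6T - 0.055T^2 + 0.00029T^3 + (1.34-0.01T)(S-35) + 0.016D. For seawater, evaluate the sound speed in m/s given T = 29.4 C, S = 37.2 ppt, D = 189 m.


c = 1449.2 + 4.6*29.4 - 0.055*29.4^2 + 0.00029*29.4^3 + (1.34 - 0.01*29.4)*(37.2 - 35) + 0.016*189 = 1549.59

1549.59 m/s


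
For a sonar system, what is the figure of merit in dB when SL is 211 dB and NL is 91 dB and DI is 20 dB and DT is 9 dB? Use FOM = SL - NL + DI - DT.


131 dB


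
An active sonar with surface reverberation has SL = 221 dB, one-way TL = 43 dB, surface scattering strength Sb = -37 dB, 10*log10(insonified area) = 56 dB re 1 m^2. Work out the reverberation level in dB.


RL = SL - 2*TL + Sb + 10*log10(A) = 221 - 2*43 + (-37) + 56 = 154

154 dB


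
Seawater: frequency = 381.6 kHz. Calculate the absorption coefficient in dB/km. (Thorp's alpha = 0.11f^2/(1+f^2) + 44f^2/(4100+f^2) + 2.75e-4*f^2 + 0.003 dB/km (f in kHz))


f^2 = 145618.56
alpha = 0.11*145618.56/(1+145618.56) + 44*145618.56/(4100+145618.56) + 2.75e-4*145618.56 + 0.003 = 82.953

82.953 dB/km


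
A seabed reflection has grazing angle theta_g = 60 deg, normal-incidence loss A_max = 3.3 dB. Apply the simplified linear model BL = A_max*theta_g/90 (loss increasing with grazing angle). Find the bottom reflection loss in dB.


BL = A_max * theta_g / 90 = 3.3 * 60 / 90 = 2.2

2.2 dB


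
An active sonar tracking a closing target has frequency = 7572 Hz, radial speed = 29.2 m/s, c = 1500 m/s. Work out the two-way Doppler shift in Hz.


fd = 2*f*v/c = 2 * 7572 * 29.2 / 1500 = 294.8

294.8 Hz


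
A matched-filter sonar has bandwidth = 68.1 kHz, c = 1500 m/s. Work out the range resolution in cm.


dR = c/(2*BW) = 1500 / (2 * 68.1e3) = 0.011 m = 1.1 cm

1.1 cm


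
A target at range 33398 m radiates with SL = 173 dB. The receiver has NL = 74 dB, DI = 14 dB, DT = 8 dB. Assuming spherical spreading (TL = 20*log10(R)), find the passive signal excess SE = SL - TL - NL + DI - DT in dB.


14.53 dB


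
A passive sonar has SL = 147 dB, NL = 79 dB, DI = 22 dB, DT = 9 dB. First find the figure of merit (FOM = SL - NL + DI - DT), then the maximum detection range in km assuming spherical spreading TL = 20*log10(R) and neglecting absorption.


Step 1: FOM = SL - NL + DI - DT = 147 - 79 + 22 - 9 = 81 dB
Step 2: at max range FOM = TL = 20*log10(R), so R = 10^(81/20) = 11220.18 m = 11.22 km

11.22 km


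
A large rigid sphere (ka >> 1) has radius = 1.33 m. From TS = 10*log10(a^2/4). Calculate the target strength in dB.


-3.54 dB


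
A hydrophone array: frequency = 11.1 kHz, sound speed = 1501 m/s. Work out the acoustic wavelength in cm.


lambda = c/f = 1501 / 11100 = 0.1352 m = 13.52 cm

13.52 cm


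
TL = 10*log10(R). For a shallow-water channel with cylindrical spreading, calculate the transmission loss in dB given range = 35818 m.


TL = 10*log10(35818) = 45.54

45.54 dB


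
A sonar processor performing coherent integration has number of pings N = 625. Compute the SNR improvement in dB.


Gain = 10*log10(625) = 27.96

27.96 dB


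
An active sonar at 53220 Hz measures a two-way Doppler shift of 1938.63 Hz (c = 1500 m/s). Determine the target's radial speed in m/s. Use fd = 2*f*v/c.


From fd = 2*f*v/c, v = c*fd/(2*f) = 1500 * 1938.63 / (2*53220) = 27.32

27.32 m/s


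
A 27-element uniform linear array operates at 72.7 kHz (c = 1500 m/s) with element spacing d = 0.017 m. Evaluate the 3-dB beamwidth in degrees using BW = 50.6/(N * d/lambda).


Step 1: lambda = 1500/72700 = 0.02063 m
Step 2: d/lambda = 0.017/0.02063 = 0.824
Step 3: BW = 50.6/(N * d/lambda) = 50.6/(27 * 0.824) = 2.27

2.27 deg


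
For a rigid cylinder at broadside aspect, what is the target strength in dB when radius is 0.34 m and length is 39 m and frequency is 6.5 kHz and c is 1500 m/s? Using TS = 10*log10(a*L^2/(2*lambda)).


lambda = 1500/6500 = 0.23077 m
TS = 10*log10(0.34*39^2/(2*0.23077)) = 30.49

30.49 dB


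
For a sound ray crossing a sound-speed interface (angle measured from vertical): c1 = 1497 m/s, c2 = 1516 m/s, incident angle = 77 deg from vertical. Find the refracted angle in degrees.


80.66 deg


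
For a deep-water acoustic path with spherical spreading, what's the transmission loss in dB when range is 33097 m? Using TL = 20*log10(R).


90.4 dB


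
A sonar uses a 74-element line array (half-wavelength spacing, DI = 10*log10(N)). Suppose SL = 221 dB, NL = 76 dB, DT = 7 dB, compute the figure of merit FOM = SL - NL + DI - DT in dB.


Step 1: DI = 10*log10(74) = 18.69 dB
Step 2: FOM = SL - NL + DI - DT = 221 - 76 + 18.69 - 7 = 156.69

156.69 dB


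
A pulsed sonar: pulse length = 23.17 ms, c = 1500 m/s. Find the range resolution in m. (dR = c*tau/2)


17.3775 m


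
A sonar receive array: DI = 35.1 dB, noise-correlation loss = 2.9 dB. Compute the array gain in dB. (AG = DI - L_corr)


32.2 dB


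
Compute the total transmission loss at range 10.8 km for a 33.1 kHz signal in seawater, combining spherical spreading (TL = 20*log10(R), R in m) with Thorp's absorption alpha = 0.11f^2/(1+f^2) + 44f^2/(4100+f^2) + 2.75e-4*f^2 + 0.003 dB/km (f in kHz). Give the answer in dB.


Step 1 (Thorp): alpha = 0.11*1095.61/(1+1095.61) + 44*1095.61/(4100+1095.61) + 2.75e-4*1095.61 + 0.003 = 9.6926 dB/km
Step 2: TL_spread = 20*log10(10800) = 80.67 dB
Step 3: TL_abs = alpha*R = 9.6926 * 10.8 = 104.68 dB
Step 4: TL_total = 80.67 + 104.68 = 185.35

185.35 dB


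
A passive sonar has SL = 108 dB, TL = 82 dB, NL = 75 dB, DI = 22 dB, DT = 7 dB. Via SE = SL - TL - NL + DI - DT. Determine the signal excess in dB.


SE = SL - TL - NL + DI - DT = 108 - 82 - 75 + 22 - 7 = -34

-34 dB


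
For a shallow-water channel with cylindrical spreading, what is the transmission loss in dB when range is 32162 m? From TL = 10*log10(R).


TL = 10*log10(32162) = 45.07

45.07 dB


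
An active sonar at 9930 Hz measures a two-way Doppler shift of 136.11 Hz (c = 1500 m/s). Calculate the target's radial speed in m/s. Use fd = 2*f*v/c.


From fd = 2*f*v/c, v = c*fd/(2*f) = 1500 * 136.11 / (2*9930) = 10.28

10.28 m/s


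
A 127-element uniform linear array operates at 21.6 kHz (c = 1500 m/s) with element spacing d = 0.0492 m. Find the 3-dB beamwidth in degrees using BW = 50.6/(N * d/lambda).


Step 1: lambda = 1500/21600 = 0.06944 m
Step 2: d/lambda = 0.0492/0.06944 = 0.7085
Step 3: BW = 50.6/(N * d/lambda) = 50.6/(127 * 0.7085) = 0.56

0.56 deg


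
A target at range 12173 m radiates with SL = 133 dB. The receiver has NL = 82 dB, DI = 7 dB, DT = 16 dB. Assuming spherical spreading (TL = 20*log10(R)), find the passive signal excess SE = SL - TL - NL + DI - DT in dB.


Step 1: TL = 20*log10(12173) = 81.71 dB
Step 2: SE = 133 - 81.71 - 82 + 7 - 16 = -39.71

-39.71 dB


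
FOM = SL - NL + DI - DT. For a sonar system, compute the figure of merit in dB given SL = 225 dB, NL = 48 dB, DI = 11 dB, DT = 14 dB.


FOM = SL - NL + DI - DT = 225 - 48 + 11 - 14 = 174

174 dB


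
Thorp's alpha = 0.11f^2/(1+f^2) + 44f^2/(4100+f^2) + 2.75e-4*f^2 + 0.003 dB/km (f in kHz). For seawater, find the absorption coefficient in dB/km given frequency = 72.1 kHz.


f^2 = 5198.41
alpha = 0.11*5198.41/(1+5198.41) + 44*5198.41/(4100+5198.41) + 2.75e-4*5198.41 + 0.003 = 26.141

26.141 dB/km


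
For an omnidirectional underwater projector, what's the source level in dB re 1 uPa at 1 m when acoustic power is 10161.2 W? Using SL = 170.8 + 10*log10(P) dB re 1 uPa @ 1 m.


SL = 170.8 + 10*log10(10161.2) = 170.8 + 40.07 = 210.87

210.87 dB


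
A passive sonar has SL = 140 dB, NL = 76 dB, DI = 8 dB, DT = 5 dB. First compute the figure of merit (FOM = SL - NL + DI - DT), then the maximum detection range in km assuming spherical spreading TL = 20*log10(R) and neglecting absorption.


Step 1: FOM = SL - NL + DI - DT = 140 - 76 + 8 - 5 = 67 dB
Step 2: at max range FOM = TL = 20*log10(R), so R = 10^(67/20) = 2238.72 m = 2.24 km

2.24 km


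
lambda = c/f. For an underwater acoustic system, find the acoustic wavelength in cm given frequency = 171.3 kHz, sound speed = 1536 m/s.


lambda = c/f = 1536 / 171300 = 0.009 m = 0.9 cm

0.9 cm


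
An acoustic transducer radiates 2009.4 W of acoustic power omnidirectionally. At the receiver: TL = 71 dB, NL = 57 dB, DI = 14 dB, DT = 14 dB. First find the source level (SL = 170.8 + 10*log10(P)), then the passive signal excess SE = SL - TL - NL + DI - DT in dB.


Step 1: SL = 170.8 + 10*log10(2009.4) = 203.83 dB
Step 2: SE = SL - TL - NL + DI - DT = 203.83 - 71 - 57 + 14 - 14 = 75.83

75.83 dB


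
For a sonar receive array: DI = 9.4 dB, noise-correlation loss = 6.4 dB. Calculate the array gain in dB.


AG = DI - L_corr = 9.4 - 6.4 = 3.0

3.0 dB


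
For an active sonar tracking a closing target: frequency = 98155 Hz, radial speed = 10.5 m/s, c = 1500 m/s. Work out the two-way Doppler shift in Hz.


fd = 2*f*v/c = 2 * 98155 * 10.5 / 1500 = 1374.17

1374.17 Hz


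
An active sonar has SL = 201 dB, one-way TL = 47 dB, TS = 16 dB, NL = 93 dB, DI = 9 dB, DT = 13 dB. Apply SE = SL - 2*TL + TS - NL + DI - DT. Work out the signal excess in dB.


SE = SL - 2*TL + TS - NL + DI - DT = 201 - 2*47 + (16) - 93 + 9 - 13 = 26

26 dB


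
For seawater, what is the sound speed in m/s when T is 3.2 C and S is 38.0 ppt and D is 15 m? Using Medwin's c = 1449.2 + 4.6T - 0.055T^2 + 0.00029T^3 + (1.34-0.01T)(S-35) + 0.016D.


1467.53 m/s


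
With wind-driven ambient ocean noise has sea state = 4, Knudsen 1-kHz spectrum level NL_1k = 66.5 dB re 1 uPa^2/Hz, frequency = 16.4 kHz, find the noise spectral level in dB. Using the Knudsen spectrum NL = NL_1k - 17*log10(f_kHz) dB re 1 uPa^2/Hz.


45.85 dB


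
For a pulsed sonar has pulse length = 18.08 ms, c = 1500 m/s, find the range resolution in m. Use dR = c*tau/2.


dR = c*tau/2 = 1500 * 18.08e-3 / 2 = 13.56

13.56 m


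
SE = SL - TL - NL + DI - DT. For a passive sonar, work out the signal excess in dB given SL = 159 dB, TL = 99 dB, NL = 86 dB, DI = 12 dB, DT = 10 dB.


SE = SL - TL - NL + DI - DT = 159 - 99 - 86 + 12 - 10 = -24

-24 dB


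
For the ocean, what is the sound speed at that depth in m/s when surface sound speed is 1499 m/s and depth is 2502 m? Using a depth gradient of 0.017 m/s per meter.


c = 1499 + 0.017 * 2502 = 1541.534

1541.534 m/s
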